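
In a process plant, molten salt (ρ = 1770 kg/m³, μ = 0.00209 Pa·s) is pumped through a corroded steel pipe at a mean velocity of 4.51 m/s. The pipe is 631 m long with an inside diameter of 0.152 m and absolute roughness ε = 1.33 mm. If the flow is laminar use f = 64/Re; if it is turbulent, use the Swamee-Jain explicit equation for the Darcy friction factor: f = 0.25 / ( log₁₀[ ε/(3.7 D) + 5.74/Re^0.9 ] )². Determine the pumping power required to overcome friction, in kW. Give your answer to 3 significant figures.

Reynolds number Re = ρVD/μ = 1770 · 4.51 · 0.152 / 0.00209 = 5.806e+05.
Re > 4000 → turbulent. Relative roughness ε/D = 0.00133/0.152 = 0.00875. Swamee-Jain: f = 0.25/(log₁₀[0.00875/3.7 + 5.74/5.806e+05^0.9])² = 0.25/(log₁₀[0.00236 + 3.73e-05])² = 0.25/(-2.619)² = 0.03644.
Darcy-Weisbach: ΔP = f(L/D)(ρV²/2) = 0.03644·(631/0.152)·(1770·4.51²/2) = 0.03644·4151·1.8e+04 = 2.723e+06 Pa.
Q = V·A = 4.51·0.01815 = 0.08184 m³/s.
Pumping power P = QΔP = 0.08184·2.723e+06 = 222800 W = 223 kW.

P ≈ 223 kW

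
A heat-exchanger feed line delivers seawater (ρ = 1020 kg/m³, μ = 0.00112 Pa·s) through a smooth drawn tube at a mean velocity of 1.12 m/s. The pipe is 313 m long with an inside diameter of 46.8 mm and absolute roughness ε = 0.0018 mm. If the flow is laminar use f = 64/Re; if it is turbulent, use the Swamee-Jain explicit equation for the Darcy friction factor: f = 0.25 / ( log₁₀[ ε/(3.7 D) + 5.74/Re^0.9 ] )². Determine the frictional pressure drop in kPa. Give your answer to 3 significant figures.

Reynolds number Re = ρVD/μ = 1020 · 1.12 · 0.0468 / 0.00112 = 4.774e+04.
Re > 4000 → turbulent. Relative roughness ε/D = 1.8e-06/0.0468 = 3.85e-05. Swamee-Jain: f = 0.25/(log₁₀[3.85e-05/3.7 + 5.74/4.774e+04^0.9])² = 0.25/(log₁₀[1.04e-05 + 0.000353])² = 0.25/(-3.439)² = 0.02113.
Darcy-Weisbach: ΔP = f(L/D)(ρV²/2) = 0.02113·(313/0.0468)·(1020·1.12²/2) = 0.02113·6688·639.7 = 9.042e+04 Pa.
ΔP = 9.042e+04 Pa = 90.4 kPa.

ΔP ≈ 90.4 kPa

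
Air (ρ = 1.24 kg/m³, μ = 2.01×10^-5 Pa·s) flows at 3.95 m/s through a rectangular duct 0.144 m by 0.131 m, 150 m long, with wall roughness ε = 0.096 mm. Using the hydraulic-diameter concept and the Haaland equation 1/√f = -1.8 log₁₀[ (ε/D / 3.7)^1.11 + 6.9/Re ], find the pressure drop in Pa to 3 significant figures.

Hydraulic diameter D_h = 4A/P = 4·(0.144·0.131)/(2·(0.144+0.131)) = 0.07546/0.55 = 0.1372 m.
Re = ρVD_h/μ = 1.24·3.95·0.1372/2.01e-05 = 3.343e+04.
ε/D_h = 9.6e-05/0.1372 = 0.0007; Haaland gives 1/√f = -1.8 log₁₀[7.37e-05+0.000206] = 6.395, so f = 0.02445.
ΔP = f(L/D_h)(ρV²/2) = 0.02445·150/0.1372·9.674 = 258.6 Pa.

ΔP ≈ 259 Pa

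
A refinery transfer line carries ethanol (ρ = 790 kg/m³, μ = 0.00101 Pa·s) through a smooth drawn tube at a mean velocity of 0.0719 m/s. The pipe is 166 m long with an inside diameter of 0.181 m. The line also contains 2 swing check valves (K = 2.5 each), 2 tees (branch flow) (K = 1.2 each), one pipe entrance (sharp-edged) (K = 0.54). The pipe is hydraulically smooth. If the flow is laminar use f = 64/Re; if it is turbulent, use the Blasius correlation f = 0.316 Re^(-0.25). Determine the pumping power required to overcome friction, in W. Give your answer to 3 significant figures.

Reynolds number Re = ρVD/μ = 790 · 0.0719 · 0.181 / 0.00101 = 1.018e+04.
Re > 4000 → turbulent. Smooth-pipe (Blasius): f = 0.316 Re^(-0.25) = 0.316/(1.018e+04)^0.25 = 0.03146.
Total minor-loss coefficient ΣK = 2·2.5 + 2·1.2 + 1·0.54 = 7.94.
ΔP = [f·L/D + ΣK]·(ρV²/2) = [0.03146·166/0.181 + 7.94]·(790·0.0719²/2) = [28.85 + 7.94]·2.042 = 75.13 Pa.
Q = V·A = 0.0719·0.02573 = 0.00185 m³/s.
Pumping power P = QΔP = 0.00185·75.13 = 0.1390 W = 0.139 W.

P ≈ 0.139 W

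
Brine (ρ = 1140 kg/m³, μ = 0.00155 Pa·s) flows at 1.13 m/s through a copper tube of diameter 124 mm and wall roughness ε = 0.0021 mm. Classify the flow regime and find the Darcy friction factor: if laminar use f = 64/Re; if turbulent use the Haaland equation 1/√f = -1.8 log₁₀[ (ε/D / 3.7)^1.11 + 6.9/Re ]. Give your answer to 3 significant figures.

Re = ρVD/μ = 1140·1.13·0.124/0.00155 = 1.031e+05.
Re > 4000 → turbulent. ε/D = 2.1e-06/0.124 = 1.69e-05; Haaland: 1/√f = -1.8 log₁₀[1.18e-06 + 6.7e-05] = 7.5, so f = 0.01778.

f ≈ 0.0178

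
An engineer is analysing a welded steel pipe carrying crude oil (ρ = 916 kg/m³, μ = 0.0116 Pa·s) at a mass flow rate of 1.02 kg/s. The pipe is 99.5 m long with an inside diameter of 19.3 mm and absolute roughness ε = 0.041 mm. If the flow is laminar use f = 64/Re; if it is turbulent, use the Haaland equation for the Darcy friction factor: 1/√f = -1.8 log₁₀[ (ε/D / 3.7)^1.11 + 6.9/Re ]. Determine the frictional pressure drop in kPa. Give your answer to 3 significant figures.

ΔP ≈ 1310 kPa

A = πD²/4 = π(0.0193)²/4 = 0.0002926 m²; mean velocity V = ṁ/(ρA) = 1.02/(916 · 0.0002926) = 3.806 m/s.
Reynolds number Re = ρVD/μ = 916 · 3.806 · 0.0193 / 0.0116 = 5801.
Re > 4000 → turbulent. Relative roughness ε/D = 4.1e-05/0.0193 = 0.00212. Haaland: 1/√f = -1.8 log₁₀[(0.00212/3.7)^1.11 + 6.9/5801] = -1.8 log₁₀[0.000253 + 0.00119] = 5.114, so f = 0.03824.
Darcy-Weisbach: ΔP = f(L/D)(ρV²/2) = 0.03824·(99.5/0.0193)·(916·3.806²/2) = 0.03824·5155·6635 = 1.308e+06 Pa.
ΔP = 1.308e+06 Pa = 1310 kPa.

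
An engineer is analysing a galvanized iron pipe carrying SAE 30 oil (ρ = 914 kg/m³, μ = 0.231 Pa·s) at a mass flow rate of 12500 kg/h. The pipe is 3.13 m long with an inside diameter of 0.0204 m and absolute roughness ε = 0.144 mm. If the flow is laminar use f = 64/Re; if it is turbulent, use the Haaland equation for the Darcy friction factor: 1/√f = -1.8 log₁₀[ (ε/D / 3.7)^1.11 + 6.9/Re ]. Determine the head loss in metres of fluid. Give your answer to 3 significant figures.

h_f ≈ 72.1 m

ṁ = 12500 kg/h = 12500/3600 = 3.472 kg/s.
A = πD²/4 = π(0.0204)²/4 = 0.0003269 m²; mean velocity V = ṁ/(ρA) = 3.472/(914 · 0.0003269) = 11.62 m/s.
Reynolds number Re = ρVD/μ = 914 · 11.62 · 0.0204 / 0.231 = 938.2.
Re < 2300 → laminar flow, so f = 64/Re = 64/938.2 = 0.06822 (the turbulent correlation is not needed).
Darcy-Weisbach: ΔP = f(L/D)(ρV²/2) = 0.06822·(3.13/0.0204)·(914·11.62²/2) = 0.06822·153.4·6.174e+04 = 6.462e+05 Pa.
Head loss h_f = ΔP/(ρg) = 6.462e+05/(914·9.81) = 72.1 m.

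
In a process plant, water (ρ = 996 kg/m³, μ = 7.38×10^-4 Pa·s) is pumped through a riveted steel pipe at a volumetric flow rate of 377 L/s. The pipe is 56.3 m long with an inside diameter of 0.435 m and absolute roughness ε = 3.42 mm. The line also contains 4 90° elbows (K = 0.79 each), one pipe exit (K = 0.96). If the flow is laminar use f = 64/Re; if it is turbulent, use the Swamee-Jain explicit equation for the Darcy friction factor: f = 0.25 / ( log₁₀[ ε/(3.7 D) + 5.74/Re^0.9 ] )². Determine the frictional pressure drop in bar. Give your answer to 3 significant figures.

Q = 377 L/s = 377/1000 = 0.377 m³/s.
Cross-sectional area A = πD²/4 = π(0.435)²/4 = 0.1486 m²; mean velocity V = Q/A = 0.377/0.1486 = 2.537 m/s.
Reynolds number Re = ρVD/μ = 996 · 2.537 · 0.435 / 0.000738 = 1.489e+06.
Re > 4000 → turbulent. Relative roughness ε/D = 0.00342/0.435 = 0.00786. Swamee-Jain: f = 0.25/(log₁₀[0.00786/3.7 + 5.74/1.489e+06^0.9])² = 0.25/(log₁₀[0.00212 + 1.6e-05])² = 0.25/(-2.669)² = 0.03508.
Total minor-loss coefficient ΣK = 4·0.79 + 1·0.96 = 4.12.
ΔP = [f·L/D + ΣK]·(ρV²/2) = [0.03508·56.3/0.435 + 4.12]·(996·2.537²/2) = [4.541 + 4.12]·3205 = 2.775e+04 Pa.
ΔP = 2.775e+04 Pa = 0.278 bar.

ΔP ≈ 0.278 bar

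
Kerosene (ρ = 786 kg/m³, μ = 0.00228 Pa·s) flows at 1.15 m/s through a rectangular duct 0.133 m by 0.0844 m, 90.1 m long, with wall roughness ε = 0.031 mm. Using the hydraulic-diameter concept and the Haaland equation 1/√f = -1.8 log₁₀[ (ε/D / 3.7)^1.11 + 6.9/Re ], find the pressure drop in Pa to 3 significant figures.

ΔP ≈ 10200 Pa

Hydraulic diameter D_h = 4A/P = 4·(0.133·0.0844)/(2·(0.133+0.0844)) = 0.0449/0.4348 = 0.1033 m.
Re = ρVD_h/μ = 786·1.15·0.1033/0.00228 = 4.094e+04.
ε/D_h = 3.1e-05/0.1033 = 0.0003; Haaland gives 1/√f = -1.8 log₁₀[2.88e-05+0.000169] = 6.669, so f = 0.02249.
ΔP = f(L/D_h)(ρV²/2) = 0.02249·90.1/0.1033·519.7 = 1.02e+04 Pa.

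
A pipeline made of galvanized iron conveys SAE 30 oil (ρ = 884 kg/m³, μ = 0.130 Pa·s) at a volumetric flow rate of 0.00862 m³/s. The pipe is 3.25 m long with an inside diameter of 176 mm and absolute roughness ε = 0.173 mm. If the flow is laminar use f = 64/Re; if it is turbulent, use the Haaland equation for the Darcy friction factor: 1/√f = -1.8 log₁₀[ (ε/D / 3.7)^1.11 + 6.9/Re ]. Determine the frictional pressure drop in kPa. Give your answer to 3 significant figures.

Cross-sectional area A = πD²/4 = π(0.176)²/4 = 0.02433 m²; mean velocity V = Q/A = 0.00862/0.02433 = 0.3543 m/s.
Reynolds number Re = ρVD/μ = 884 · 0.3543 · 0.176 / 0.13 = 424.
Re < 2300 → laminar flow, so f = 64/Re = 64/424 = 0.1509 (the turbulent correlation is not needed).
Darcy-Weisbach: ΔP = f(L/D)(ρV²/2) = 0.1509·(3.25/0.176)·(884·0.3543²/2) = 0.1509·18.47·55.49 = 154.6 Pa.
ΔP = 154.6 Pa = 0.155 kPa.

ΔP ≈ 0.155 kPa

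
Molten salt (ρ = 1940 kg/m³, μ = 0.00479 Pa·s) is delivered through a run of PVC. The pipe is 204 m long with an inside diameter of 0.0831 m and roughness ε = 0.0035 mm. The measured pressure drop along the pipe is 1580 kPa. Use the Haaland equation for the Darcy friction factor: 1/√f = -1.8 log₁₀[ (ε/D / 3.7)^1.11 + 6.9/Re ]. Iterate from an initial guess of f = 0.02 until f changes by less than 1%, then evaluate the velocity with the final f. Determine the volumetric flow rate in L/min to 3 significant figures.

Rearranging Darcy-Weisbach: V = √(2·ΔP·D/(f·L·ρ)). With ε/D = 3.5e-06/0.0831 = 4.21e-05, iterate starting from f = 0.02:
  f = 0.02 → V = √(2·1.58e+06·0.0831/(0.02·204·1940)) = 5.76 m/s; Re = ρVD/μ = 1.939e+05; f → 0.01587
  f = 0.01587 → V = 6.467 m/s; Re = 2.177e+05; f → 0.01554
  f = 0.01554 → V = 6.534 m/s; Re = 2.199e+05; f → 0.01551
Converged (Δf/f < 1%). With the final f = 0.01551: V = √(2·1.58e+06·0.0831/(0.01551·204·1940)) = 6.54 m/s.
Q = V·A = 6.54·(π/4·0.0831²) = 0.03547 m³/s = 2130 L/min.

Q ≈ 2130 L/min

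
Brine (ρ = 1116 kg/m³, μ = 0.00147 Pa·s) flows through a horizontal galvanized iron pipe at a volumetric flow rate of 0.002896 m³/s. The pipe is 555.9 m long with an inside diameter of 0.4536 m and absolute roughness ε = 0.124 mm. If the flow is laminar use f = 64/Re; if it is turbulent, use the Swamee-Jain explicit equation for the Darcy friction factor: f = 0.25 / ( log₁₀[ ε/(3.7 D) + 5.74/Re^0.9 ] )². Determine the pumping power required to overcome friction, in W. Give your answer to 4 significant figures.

Cross-sectional area A = πD²/4 = π(0.4536)²/4 = 0.1616 m²; mean velocity V = Q/A = 0.002896/0.1616 = 0.01792 m/s.
Reynolds number Re = ρVD/μ = 1116 · 0.01792 · 0.4536 / 0.00147 = 6171.
Re > 4000 → turbulent. Relative roughness ε/D = 0.000124/0.4536 = 0.000273. Swamee-Jain: f = 0.25/(log₁₀[0.000273/3.7 + 5.74/6171^0.9])² = 0.25/(log₁₀[7.39e-05 + 0.00223])² = 0.25/(-2.638)² = 0.03592.
Darcy-Weisbach: ΔP = f(L/D)(ρV²/2) = 0.03592·(555.9/0.4536)·(1116·0.01792²/2) = 0.03592·1226·0.1792 = 7.888 Pa.
Pumping power P = QΔP = 0.002896·7.888 = 0.022845 W = 0.02284 W.

P ≈ 0.02284 W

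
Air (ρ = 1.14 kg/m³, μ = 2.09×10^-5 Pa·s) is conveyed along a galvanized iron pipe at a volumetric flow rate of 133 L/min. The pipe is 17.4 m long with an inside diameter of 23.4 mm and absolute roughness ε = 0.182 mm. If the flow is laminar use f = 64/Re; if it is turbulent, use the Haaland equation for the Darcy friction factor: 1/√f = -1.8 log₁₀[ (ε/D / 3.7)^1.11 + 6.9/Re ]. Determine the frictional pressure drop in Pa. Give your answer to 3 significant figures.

Q = 133 L/min = 133/60000 = 0.002217 m³/s.
Cross-sectional area A = πD²/4 = π(0.0234)²/4 = 0.0004301 m²; mean velocity V = Q/A = 0.002217/0.0004301 = 5.154 m/s.
Reynolds number Re = ρVD/μ = 1.14 · 5.154 · 0.0234 / 2.09e-05 = 6579.
Re > 4000 → turbulent. Relative roughness ε/D = 0.000182/0.0234 = 0.00778. Haaland: 1/√f = -1.8 log₁₀[(0.00778/3.7)^1.11 + 6.9/6579] = -1.8 log₁₀[0.00107 + 0.00105] = 4.814, so f = 0.04315.
Darcy-Weisbach: ΔP = f(L/D)(ρV²/2) = 0.04315·(17.4/0.0234)·(1.14·5.154²/2) = 0.04315·743.6·15.14 = 485.9 Pa.

ΔP ≈ 486 Pa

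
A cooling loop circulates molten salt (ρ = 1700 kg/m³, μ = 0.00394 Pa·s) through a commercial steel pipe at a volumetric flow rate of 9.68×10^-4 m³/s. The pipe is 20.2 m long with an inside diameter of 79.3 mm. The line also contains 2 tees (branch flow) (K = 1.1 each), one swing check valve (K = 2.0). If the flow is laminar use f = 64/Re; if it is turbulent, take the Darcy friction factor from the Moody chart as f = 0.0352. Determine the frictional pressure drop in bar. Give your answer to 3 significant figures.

Cross-sectional area A = πD²/4 = π(0.0793)²/4 = 0.004939 m²; mean velocity V = Q/A = 0.000968/0.004939 = 0.196 m/s.
Reynolds number Re = ρVD/μ = 1700 · 0.196 · 0.0793 / 0.00394 = 6706.
Re > 4000 → turbulent; use the Moody-chart value f = 0.0352.
Total minor-loss coefficient ΣK = 2·1.1 + 1·2 = 4.2.
ΔP = [f·L/D + ΣK]·(ρV²/2) = [0.0352·20.2/0.0793 + 4.2]·(1700·0.196²/2) = [8.966 + 4.2]·32.65 = 429.9 Pa.
ΔP = 429.9 Pa = 0.00430 bar.

ΔP ≈ 0.00430 bar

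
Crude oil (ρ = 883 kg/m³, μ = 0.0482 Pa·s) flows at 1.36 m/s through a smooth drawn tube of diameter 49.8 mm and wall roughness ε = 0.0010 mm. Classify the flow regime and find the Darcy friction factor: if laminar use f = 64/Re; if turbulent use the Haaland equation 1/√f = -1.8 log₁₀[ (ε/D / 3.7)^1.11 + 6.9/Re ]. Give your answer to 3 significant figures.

Re = ρVD/μ = 883·1.36·0.0498/0.0482 = 1241.
Re < 2300 → laminar, so f = 64/Re = 0.05158 (roughness is irrelevant in laminar flow).

f ≈ 0.0516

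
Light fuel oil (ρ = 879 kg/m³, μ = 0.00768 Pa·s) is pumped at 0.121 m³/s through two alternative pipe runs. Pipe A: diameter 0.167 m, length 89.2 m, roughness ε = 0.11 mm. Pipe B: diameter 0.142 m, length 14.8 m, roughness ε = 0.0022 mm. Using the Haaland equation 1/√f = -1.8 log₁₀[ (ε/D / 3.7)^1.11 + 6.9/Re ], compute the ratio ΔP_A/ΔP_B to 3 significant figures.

ΔP_A/ΔP_B ≈ 3.22

Pipe A: V = Q/A = 0.121/0.0219 = 5.524 m/s; Re = 1.056e+05; ε/D = 0.000659; Haaland → f = 0.02058; ΔP_A = f(L/D)(ρV²/2) = 1.475e+05 Pa.
Pipe B: V = Q/A = 0.121/0.01584 = 7.64 m/s; Re = 1.242e+05; ε/D = 1.55e-05; Haaland → f = 0.01711; ΔP_B = f(L/D)(ρV²/2) = 4.576e+04 Pa.
ΔP_A/ΔP_B = 1.475e+05/4.576e+04 = 3.22.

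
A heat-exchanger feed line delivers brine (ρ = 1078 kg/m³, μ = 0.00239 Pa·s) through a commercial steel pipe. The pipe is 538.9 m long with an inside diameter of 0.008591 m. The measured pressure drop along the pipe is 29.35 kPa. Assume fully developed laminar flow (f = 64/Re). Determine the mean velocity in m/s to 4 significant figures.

For laminar flow, f = 64/Re with Re = ρVD/μ, so Darcy-Weisbach reduces to ΔP = 32μLV/D². Solving for V: V = ΔP·D²/(32μL) = 2.935e+04·(0.008591)²/(32·0.00239·538.9) = 0.05256 m/s.
Check: Re = ρVD/μ = 1078·0.05256·0.008591/0.00239 = 203.7 < 2300, so the laminar assumption holds.

V ≈ 0.05256 m/s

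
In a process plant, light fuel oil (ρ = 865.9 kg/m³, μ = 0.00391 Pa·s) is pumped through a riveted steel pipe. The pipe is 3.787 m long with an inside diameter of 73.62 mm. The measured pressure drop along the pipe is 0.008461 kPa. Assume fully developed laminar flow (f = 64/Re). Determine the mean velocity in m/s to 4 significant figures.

V ≈ 0.09678 m/s

For laminar flow, f = 64/Re with Re = ρVD/μ, so Darcy-Weisbach reduces to ΔP = 32μLV/D². Solving for V: V = ΔP·D²/(32μL) = 8.461·(0.07362)²/(32·0.00391·3.787) = 0.09678 m/s.
Check: Re = ρVD/μ = 865.9·0.09678·0.07362/0.00391 = 1578 < 2300, so the laminar assumption holds.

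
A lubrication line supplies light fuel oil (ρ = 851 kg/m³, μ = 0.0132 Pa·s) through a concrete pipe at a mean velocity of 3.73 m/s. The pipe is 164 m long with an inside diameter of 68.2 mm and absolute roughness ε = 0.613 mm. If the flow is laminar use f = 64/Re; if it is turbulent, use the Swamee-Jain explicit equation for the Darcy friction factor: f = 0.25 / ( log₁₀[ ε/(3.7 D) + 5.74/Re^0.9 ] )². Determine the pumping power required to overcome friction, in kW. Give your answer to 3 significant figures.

Reynolds number Re = ρVD/μ = 851 · 3.73 · 0.0682 / 0.0132 = 1.64e+04.
Re > 4000 → turbulent. Relative roughness ε/D = 0.000613/0.0682 = 0.00899. Swamee-Jain: f = 0.25/(log₁₀[0.00899/3.7 + 5.74/1.64e+04^0.9])² = 0.25/(log₁₀[0.00243 + 0.000924])² = 0.25/(-2.475)² = 0.04083.
Darcy-Weisbach: ΔP = f(L/D)(ρV²/2) = 0.04083·(164/0.0682)·(851·3.73²/2) = 0.04083·2405·5920 = 5.812e+05 Pa.
Q = V·A = 3.73·0.003653 = 0.01363 m³/s.
Pumping power P = QΔP = 0.01363·5.812e+05 = 7919 W = 7.92 kW.

P ≈ 7.92 kW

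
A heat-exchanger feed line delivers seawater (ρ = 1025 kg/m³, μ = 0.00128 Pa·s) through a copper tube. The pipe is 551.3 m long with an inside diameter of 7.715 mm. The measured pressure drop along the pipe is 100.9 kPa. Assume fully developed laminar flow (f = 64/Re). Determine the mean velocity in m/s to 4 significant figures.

V ≈ 0.2660 m/s

For laminar flow, f = 64/Re with Re = ρVD/μ, so Darcy-Weisbach reduces to ΔP = 32μLV/D². Solving for V: V = ΔP·D²/(32μL) = 1.009e+05·(0.007715)²/(32·0.00128·551.3) = 0.266 m/s.
Check: Re = ρVD/μ = 1025·0.266·0.007715/0.00128 = 1643 < 2300, so the laminar assumption holds.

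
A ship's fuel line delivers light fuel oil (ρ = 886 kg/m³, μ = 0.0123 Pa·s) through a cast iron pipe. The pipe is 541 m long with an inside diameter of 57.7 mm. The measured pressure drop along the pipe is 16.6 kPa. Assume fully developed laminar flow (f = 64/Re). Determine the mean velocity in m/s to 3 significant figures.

For laminar flow, f = 64/Re with Re = ρVD/μ, so Darcy-Weisbach reduces to ΔP = 32μLV/D². Solving for V: V = ΔP·D²/(32μL) = 1.66e+04·(0.0577)²/(32·0.0123·541) = 0.2595 m/s.
Check: Re = ρVD/μ = 886·0.2595·0.0577/0.0123 = 1079 < 2300, so the laminar assumption holds.

V ≈ 0.260 m/s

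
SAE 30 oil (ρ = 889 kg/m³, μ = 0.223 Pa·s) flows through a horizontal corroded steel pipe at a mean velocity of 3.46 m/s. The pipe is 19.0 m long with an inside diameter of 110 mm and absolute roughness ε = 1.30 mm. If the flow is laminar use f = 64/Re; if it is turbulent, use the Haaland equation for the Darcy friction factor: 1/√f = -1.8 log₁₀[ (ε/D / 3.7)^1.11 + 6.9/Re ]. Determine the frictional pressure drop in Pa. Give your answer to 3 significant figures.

Reynolds number Re = ρVD/μ = 889 · 3.46 · 0.11 / 0.223 = 1517.
Re < 2300 → laminar flow, so f = 64/Re = 64/1517 = 0.04218 (the turbulent correlation is not needed).
Darcy-Weisbach: ΔP = f(L/D)(ρV²/2) = 0.04218·(19/0.11)·(889·3.46²/2) = 0.04218·172.7·5321 = 3.877e+04 Pa.

ΔP ≈ 38800 Pa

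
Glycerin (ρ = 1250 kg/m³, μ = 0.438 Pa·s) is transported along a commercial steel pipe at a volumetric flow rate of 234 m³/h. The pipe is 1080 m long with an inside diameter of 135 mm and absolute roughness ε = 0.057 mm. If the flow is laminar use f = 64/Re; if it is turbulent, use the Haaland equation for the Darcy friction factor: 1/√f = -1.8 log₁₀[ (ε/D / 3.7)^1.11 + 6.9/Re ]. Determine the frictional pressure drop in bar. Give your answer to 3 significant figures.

Q = 234 m³/h = 234/3600 = 0.065 m³/s.
Cross-sectional area A = πD²/4 = π(0.135)²/4 = 0.01431 m²; mean velocity V = Q/A = 0.065/0.01431 = 4.541 m/s.
Reynolds number Re = ρVD/μ = 1250 · 4.541 · 0.135 / 0.438 = 1750.
Re < 2300 → laminar flow, so f = 64/Re = 64/1750 = 0.03658 (the turbulent correlation is not needed).
Darcy-Weisbach: ΔP = f(L/D)(ρV²/2) = 0.03658·(1080/0.135)·(1250·4.541²/2) = 0.03658·8000·1.289e+04 = 3.772e+06 Pa.
ΔP = 3.772e+06 Pa = 37.7 bar.

ΔP ≈ 37.7 bar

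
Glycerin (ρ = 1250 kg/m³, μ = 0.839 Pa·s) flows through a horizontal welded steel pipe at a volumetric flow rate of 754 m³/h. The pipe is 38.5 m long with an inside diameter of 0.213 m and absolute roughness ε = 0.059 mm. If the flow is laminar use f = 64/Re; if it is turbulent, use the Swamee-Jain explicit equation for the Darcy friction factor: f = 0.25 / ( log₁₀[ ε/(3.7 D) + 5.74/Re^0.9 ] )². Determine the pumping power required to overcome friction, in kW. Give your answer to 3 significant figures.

P ≈ 28.0 kW

Q = 754 m³/h = 754/3600 = 0.2094 m³/s.
Cross-sectional area A = πD²/4 = π(0.213)²/4 = 0.03563 m²; mean velocity V = Q/A = 0.2094/0.03563 = 5.878 m/s.
Reynolds number Re = ρVD/μ = 1250 · 5.878 · 0.213 / 0.839 = 1865.
Re < 2300 → laminar flow, so f = 64/Re = 64/1865 = 0.03431 (the turbulent correlation is not needed).
Darcy-Weisbach: ΔP = f(L/D)(ρV²/2) = 0.03431·(38.5/0.213)·(1250·5.878²/2) = 0.03431·180.8·2.159e+04 = 1.339e+05 Pa.
Pumping power P = QΔP = 0.2094·1.339e+05 = 28050 W = 28.0 kW.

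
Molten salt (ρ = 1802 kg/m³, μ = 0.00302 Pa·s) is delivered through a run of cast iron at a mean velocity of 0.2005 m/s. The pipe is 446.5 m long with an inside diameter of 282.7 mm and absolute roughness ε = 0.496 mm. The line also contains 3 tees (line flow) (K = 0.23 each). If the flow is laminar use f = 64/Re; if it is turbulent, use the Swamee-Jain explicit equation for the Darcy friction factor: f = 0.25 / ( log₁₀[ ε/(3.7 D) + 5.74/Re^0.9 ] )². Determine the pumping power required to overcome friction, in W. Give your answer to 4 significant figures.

Reynolds number Re = ρVD/μ = 1802 · 0.2005 · 0.2827 / 0.00302 = 3.382e+04.
Re > 4000 → turbulent. Relative roughness ε/D = 0.000496/0.2827 = 0.00175. Swamee-Jain: f = 0.25/(log₁₀[0.00175/3.7 + 5.74/3.382e+04^0.9])² = 0.25/(log₁₀[0.000474 + 0.000482])² = 0.25/(-3.02)² = 0.02742.
Total minor-loss coefficient ΣK = 3·0.23 = 0.69.
ΔP = [f·L/D + ΣK]·(ρV²/2) = [0.02742·446.5/0.2827 + 0.69]·(1802·0.2005²/2) = [43.3 + 0.69]·36.22 = 1593 Pa.
Q = V·A = 0.2005·0.06277 = 0.01259 m³/s.
Pumping power P = QΔP = 0.01259·1593 = 20.054 W = 20.05 W.

P ≈ 20.05 W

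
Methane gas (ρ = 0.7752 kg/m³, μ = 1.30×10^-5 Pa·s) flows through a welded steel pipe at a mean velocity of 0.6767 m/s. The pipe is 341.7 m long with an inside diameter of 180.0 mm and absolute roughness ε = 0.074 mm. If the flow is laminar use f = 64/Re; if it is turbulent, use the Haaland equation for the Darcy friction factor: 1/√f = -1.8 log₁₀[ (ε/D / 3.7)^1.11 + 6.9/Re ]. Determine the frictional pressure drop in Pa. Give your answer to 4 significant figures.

Reynolds number Re = ρVD/μ = 0.7752 · 0.6767 · 0.18 / 1.3e-05 = 7263.
Re > 4000 → turbulent. Relative roughness ε/D = 7.4e-05/0.18 = 0.000411. Haaland: 1/√f = -1.8 log₁₀[(0.000411/3.7)^1.11 + 6.9/7263] = -1.8 log₁₀[4.08e-05 + 0.00095] = 5.407, so f = 0.0342.
Darcy-Weisbach: ΔP = f(L/D)(ρV²/2) = 0.0342·(341.7/0.18)·(0.7752·0.6767²/2) = 0.0342·1898·0.1775 = 11.52 Pa.

ΔP ≈ 11.52 Pa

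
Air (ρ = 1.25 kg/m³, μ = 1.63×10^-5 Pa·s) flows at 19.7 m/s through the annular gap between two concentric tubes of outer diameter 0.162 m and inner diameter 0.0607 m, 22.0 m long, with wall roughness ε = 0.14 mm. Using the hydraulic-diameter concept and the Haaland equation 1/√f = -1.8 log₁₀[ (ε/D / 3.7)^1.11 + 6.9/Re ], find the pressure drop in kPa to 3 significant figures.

ΔP ≈ 1.19 kPa

Hydraulic diameter D_h = 4A/P = D_o - D_i = 0.162 - 0.0607 = 0.1013 m.
Re = ρVD_h/μ = 1.25·19.7·0.1013/1.63e-05 = 1.53e+05.
ε/D_h = 0.00014/0.1013 = 0.00138; Haaland gives 1/√f = -1.8 log₁₀[0.000157+4.51e-05] = 6.651, so f = 0.02261.
ΔP = f(L/D_h)(ρV²/2) = 0.02261·22/0.1013·242.6 = 1191 Pa.
ΔP = 1.19 kPa.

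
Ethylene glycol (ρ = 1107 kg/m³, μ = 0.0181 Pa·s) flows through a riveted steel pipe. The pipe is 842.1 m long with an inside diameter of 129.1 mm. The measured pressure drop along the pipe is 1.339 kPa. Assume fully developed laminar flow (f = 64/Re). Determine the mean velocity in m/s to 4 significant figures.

V ≈ 0.04576 m/s

For laminar flow, f = 64/Re with Re = ρVD/μ, so Darcy-Weisbach reduces to ΔP = 32μLV/D². Solving for V: V = ΔP·D²/(32μL) = 1339·(0.1291)²/(32·0.0181·842.1) = 0.04576 m/s.
Check: Re = ρVD/μ = 1107·0.04576·0.1291/0.0181 = 361.3 < 2300, so the laminar assumption holds.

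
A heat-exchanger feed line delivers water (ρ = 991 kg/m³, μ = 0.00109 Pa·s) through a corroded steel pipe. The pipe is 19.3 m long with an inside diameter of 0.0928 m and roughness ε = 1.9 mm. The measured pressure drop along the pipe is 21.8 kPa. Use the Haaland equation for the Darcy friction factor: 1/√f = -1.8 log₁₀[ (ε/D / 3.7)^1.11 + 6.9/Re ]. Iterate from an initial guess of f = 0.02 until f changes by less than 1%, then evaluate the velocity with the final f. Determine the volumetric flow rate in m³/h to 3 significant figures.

Q ≈ 50.4 m³/h

Rearranging Darcy-Weisbach: V = √(2·ΔP·D/(f·L·ρ)). With ε/D = 0.0019/0.0928 = 0.0205, iterate starting from f = 0.02:
  f = 0.02 → V = √(2·2.18e+04·0.0928/(0.02·19.3·991)) = 3.252 m/s; Re = ρVD/μ = 2.744e+05; f → 0.04931
  f = 0.04931 → V = 2.071 m/s; Re = 1.748e+05; f → 0.04939
Converged (Δf/f < 1%). With the final f = 0.04939: V = √(2·2.18e+04·0.0928/(0.04939·19.3·991)) = 2.07 m/s.
Q = V·A = 2.07·(π/4·0.0928²) = 0.014 m³/s = 50.4 m³/h.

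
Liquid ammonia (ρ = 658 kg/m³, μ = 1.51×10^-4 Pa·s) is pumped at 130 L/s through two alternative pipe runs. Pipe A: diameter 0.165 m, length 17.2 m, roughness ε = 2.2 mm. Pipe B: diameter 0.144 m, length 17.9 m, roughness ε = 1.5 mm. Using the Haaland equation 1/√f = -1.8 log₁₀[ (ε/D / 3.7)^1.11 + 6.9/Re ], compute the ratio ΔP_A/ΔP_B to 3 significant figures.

Pipe A: V = Q/A = 0.13/0.02138 = 6.08 m/s; Re = 4.371e+06; ε/D = 0.0133; Haaland → f = 0.04197; ΔP_A = f(L/D)(ρV²/2) = 5.321e+04 Pa.
Pipe B: V = Q/A = 0.13/0.01629 = 7.982 m/s; Re = 5.009e+06; ε/D = 0.0104; Haaland → f = 0.03852; ΔP_B = f(L/D)(ρV²/2) = 1.004e+05 Pa.
ΔP_A/ΔP_B = 5.321e+04/1.004e+05 = 0.530.

ΔP_A/ΔP_B ≈ 0.530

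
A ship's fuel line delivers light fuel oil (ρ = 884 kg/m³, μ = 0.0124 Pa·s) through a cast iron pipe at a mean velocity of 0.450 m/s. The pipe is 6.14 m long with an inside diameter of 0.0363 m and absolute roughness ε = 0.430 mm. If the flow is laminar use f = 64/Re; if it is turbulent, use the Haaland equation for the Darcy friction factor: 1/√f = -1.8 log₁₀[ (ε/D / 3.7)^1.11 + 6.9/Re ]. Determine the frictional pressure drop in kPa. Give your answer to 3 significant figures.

Reynolds number Re = ρVD/μ = 884 · 0.45 · 0.0363 / 0.0124 = 1165.
Re < 2300 → laminar flow, so f = 64/Re = 64/1165 = 0.05496 (the turbulent correlation is not needed).
Darcy-Weisbach: ΔP = f(L/D)(ρV²/2) = 0.05496·(6.14/0.0363)·(884·0.45²/2) = 0.05496·169.1·89.51 = 832 Pa.
ΔP = 832 Pa = 0.832 kPa.

ΔP ≈ 0.832 kPa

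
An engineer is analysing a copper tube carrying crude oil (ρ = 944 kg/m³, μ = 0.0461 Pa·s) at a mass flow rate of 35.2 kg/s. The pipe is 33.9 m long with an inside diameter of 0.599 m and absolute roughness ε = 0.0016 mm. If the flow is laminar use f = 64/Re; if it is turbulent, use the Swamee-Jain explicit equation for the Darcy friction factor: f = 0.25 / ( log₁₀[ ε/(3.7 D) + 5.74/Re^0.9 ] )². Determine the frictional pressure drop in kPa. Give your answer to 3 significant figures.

ΔP ≈ 0.0184 kPa

A = πD²/4 = π(0.599)²/4 = 0.2818 m²; mean velocity V = ṁ/(ρA) = 35.2/(944 · 0.2818) = 0.1323 m/s.
Reynolds number Re = ρVD/μ = 944 · 0.1323 · 0.599 / 0.0461 = 1623.
Re < 2300 → laminar flow, so f = 64/Re = 64/1623 = 0.03943 (the turbulent correlation is not needed).
Darcy-Weisbach: ΔP = f(L/D)(ρV²/2) = 0.03943·(33.9/0.599)·(944·0.1323²/2) = 0.03943·56.59·8.264 = 18.44 Pa.
ΔP = 18.44 Pa = 0.0184 kPa.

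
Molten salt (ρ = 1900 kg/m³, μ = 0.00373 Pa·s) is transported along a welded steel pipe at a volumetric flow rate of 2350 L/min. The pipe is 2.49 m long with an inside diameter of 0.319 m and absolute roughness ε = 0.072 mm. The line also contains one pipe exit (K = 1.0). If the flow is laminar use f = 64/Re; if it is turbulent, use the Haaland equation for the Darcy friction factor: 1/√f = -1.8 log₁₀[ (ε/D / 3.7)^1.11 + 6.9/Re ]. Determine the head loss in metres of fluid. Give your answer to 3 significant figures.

Q = 2350 L/min = 2350/60000 = 0.03917 m³/s.
Cross-sectional area A = πD²/4 = π(0.319)²/4 = 0.07992 m²; mean velocity V = Q/A = 0.03917/0.07992 = 0.4901 m/s.
Reynolds number Re = ρVD/μ = 1900 · 0.4901 · 0.319 / 0.00373 = 7.963e+04.
Re > 4000 → turbulent. Relative roughness ε/D = 7.2e-05/0.319 = 0.000226. Haaland: 1/√f = -1.8 log₁₀[(0.000226/3.7)^1.11 + 6.9/7.963e+04] = -1.8 log₁₀[2.1e-05 + 8.66e-05] = 7.143, so f = 0.0196.
Total minor-loss coefficient ΣK = 1·1 = 1.
ΔP = [f·L/D + ΣK]·(ρV²/2) = [0.0196·2.49/0.319 + 1]·(1900·0.4901²/2) = [0.153 + 1]·228.1 = 263.1 Pa.
Head loss h_f = ΔP/(ρg) = 263.1/(1900·9.81) = 0.0141 m.

h_f ≈ 0.0141 m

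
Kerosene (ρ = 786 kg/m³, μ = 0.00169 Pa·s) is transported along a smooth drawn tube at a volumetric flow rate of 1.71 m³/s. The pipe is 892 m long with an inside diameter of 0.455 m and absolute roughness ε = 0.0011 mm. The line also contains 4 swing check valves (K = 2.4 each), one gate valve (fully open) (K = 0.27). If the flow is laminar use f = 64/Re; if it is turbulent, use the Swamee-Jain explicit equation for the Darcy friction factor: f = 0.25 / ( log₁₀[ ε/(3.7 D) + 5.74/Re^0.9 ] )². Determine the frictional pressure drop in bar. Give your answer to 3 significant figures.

ΔP ≈ 13.1 bar

Cross-sectional area A = πD²/4 = π(0.455)²/4 = 0.1626 m²; mean velocity V = Q/A = 1.71/0.1626 = 10.52 m/s.
Reynolds number Re = ρVD/μ = 786 · 10.52 · 0.455 / 0.00169 = 2.226e+06.
Re > 4000 → turbulent. Relative roughness ε/D = 1.1e-06/0.455 = 2.42e-06. Swamee-Jain: f = 0.25/(log₁₀[2.42e-06/3.7 + 5.74/2.226e+06^0.9])² = 0.25/(log₁₀[6.53e-07 + 1.11e-05])² = 0.25/(-4.929)² = 0.01029.
Total minor-loss coefficient ΣK = 4·2.4 + 1·0.27 = 9.87.
ΔP = [f·L/D + ΣK]·(ρV²/2) = [0.01029·892/0.455 + 9.87]·(786·10.52²/2) = [20.17 + 9.87]·4.347e+04 = 1.306e+06 Pa.
ΔP = 1.306e+06 Pa = 13.1 bar.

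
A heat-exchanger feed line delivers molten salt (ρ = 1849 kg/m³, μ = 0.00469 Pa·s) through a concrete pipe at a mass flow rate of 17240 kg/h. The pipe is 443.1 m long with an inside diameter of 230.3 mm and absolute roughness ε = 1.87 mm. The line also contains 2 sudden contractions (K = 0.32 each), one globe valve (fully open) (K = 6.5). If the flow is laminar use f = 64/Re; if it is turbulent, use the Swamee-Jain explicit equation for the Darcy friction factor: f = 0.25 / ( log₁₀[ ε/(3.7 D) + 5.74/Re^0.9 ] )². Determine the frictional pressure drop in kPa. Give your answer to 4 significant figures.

ṁ = 17240 kg/h = 17240/3600 = 4.789 kg/s.
A = πD²/4 = π(0.2303)²/4 = 0.04166 m²; mean velocity V = ṁ/(ρA) = 4.789/(1849 · 0.04166) = 0.06218 m/s.
Reynolds number Re = ρVD/μ = 1849 · 0.06218 · 0.2303 / 0.00469 = 5645.
Re > 4000 → turbulent. Relative roughness ε/D = 0.00187/0.2303 = 0.00812. Swamee-Jain: f = 0.25/(log₁₀[0.00812/3.7 + 5.74/5645^0.9])² = 0.25/(log₁₀[0.00219 + 0.00241])² = 0.25/(-2.337)² = 0.04579.
Total minor-loss coefficient ΣK = 2·0.32 + 1·6.5 = 7.14.
ΔP = [f·L/D + ΣK]·(ρV²/2) = [0.04579·443.1/0.2303 + 7.14]·(1849·0.06218²/2) = [88.1 + 7.14]·3.574 = 340.4 Pa.
ΔP = 340.4 Pa = 0.3404 kPa.

ΔP ≈ 0.3404 kPa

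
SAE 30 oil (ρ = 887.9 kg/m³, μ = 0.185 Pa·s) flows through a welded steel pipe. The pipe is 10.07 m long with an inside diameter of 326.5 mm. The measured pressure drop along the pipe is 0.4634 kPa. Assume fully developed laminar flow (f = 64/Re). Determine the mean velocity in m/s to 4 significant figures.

V ≈ 0.8287 m/s

For laminar flow, f = 64/Re with Re = ρVD/μ, so Darcy-Weisbach reduces to ΔP = 32μLV/D². Solving for V: V = ΔP·D²/(32μL) = 463.4·(0.3265)²/(32·0.185·10.07) = 0.8287 m/s.
Check: Re = ρVD/μ = 887.9·0.8287·0.3265/0.185 = 1299 < 2300, so the laminar assumption holds.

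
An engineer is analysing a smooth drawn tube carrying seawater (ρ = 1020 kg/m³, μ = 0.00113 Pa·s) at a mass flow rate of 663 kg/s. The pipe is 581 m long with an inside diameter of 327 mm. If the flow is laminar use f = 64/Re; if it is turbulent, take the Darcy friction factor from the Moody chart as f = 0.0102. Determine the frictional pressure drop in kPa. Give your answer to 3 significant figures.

A = πD²/4 = π(0.327)²/4 = 0.08398 m²; mean velocity V = ṁ/(ρA) = 663/(1020 · 0.08398) = 7.74 m/s.
Reynolds number Re = ρVD/μ = 1020 · 7.74 · 0.327 / 0.00113 = 2.285e+06.
Re > 4000 → turbulent; use the Moody-chart value f = 0.0102.
Darcy-Weisbach: ΔP = f(L/D)(ρV²/2) = 0.0102·(581/0.327)·(1020·7.74²/2) = 0.0102·1777·3.055e+04 = 5.537e+05 Pa.
ΔP = 5.537e+05 Pa = 554 kPa.

ΔP ≈ 554 kPa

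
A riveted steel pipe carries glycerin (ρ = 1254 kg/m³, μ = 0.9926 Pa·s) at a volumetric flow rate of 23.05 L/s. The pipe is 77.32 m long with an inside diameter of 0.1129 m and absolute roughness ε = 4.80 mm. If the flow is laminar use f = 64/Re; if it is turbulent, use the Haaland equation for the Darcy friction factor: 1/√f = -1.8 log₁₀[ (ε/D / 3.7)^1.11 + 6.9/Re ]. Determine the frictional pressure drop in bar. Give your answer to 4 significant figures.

Q = 23.05 L/s = 23.05/1000 = 0.02305 m³/s.
Cross-sectional area A = πD²/4 = π(0.1129)²/4 = 0.01001 m²; mean velocity V = Q/A = 0.02305/0.01001 = 2.302 m/s.
Reynolds number Re = ρVD/μ = 1254 · 2.302 · 0.1129 / 0.993 = 328.4.
Re < 2300 → laminar flow, so f = 64/Re = 64/328.4 = 0.1949 (the turbulent correlation is not needed).
Darcy-Weisbach: ΔP = f(L/D)(ρV²/2) = 0.1949·(77.32/0.1129)·(1254·2.302²/2) = 0.1949·684.9·3324 = 4.436e+05 Pa.
ΔP = 4.436e+05 Pa = 4.436 bar.

ΔP ≈ 4.436 bar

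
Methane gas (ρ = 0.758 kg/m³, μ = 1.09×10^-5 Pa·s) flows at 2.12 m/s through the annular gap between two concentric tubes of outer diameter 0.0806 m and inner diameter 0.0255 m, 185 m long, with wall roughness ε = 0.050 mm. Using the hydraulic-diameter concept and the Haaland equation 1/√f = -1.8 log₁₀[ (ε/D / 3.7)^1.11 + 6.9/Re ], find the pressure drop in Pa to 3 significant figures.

Hydraulic diameter D_h = 4A/P = D_o - D_i = 0.0806 - 0.0255 = 0.0551 m.
Re = ρVD_h/μ = 0.758·2.12·0.0551/1.09e-05 = 8123.
ε/D_h = 5e-05/0.0551 = 0.000907; Haaland gives 1/√f = -1.8 log₁₀[9.83e-05+0.000849] = 5.442, so f = 0.03377.
ΔP = f(L/D_h)(ρV²/2) = 0.03377·185/0.0551·1.703 = 193.1 Pa.

ΔP ≈ 193 Pa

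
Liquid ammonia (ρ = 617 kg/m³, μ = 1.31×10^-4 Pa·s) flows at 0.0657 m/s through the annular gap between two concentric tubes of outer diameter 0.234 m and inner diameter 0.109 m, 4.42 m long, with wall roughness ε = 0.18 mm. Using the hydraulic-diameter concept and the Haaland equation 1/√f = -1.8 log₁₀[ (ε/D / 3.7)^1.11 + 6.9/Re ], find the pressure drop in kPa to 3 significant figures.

Hydraulic diameter D_h = 4A/P = D_o - D_i = 0.234 - 0.109 = 0.125 m.
Re = ρVD_h/μ = 617·0.0657·0.125/0.000131 = 3.868e+04.
ε/D_h = 0.00018/0.125 = 0.00144; Haaland gives 1/√f = -1.8 log₁₀[0.000164+0.000178] = 6.238, so f = 0.0257.
ΔP = f(L/D_h)(ρV²/2) = 0.0257·4.42/0.125·1.332 = 1.21 Pa.
ΔP = 0.00121 kPa.

ΔP ≈ 0.00121 kPa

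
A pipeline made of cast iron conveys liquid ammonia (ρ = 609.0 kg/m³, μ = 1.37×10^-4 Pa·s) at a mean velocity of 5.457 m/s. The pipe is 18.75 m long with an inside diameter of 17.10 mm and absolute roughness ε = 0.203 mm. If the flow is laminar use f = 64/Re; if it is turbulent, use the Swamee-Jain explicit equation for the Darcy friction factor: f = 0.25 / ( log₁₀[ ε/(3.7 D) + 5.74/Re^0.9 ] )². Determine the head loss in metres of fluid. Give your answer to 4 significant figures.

h_f ≈ 67.27 m

Reynolds number Re = ρVD/μ = 609 · 5.457 · 0.0171 / 0.000137 = 4.148e+05.
Re > 4000 → turbulent. Relative roughness ε/D = 0.000203/0.0171 = 0.0119. Swamee-Jain: f = 0.25/(log₁₀[0.0119/3.7 + 5.74/4.148e+05^0.9])² = 0.25/(log₁₀[0.00321 + 5.04e-05])² = 0.25/(-2.487)² = 0.04042.
Darcy-Weisbach: ΔP = f(L/D)(ρV²/2) = 0.04042·(18.75/0.0171)·(609·5.457²/2) = 0.04042·1096·9068 = 4.019e+05 Pa.
Head loss h_f = ΔP/(ρg) = 4.019e+05/(609·9.81) = 67.27 m.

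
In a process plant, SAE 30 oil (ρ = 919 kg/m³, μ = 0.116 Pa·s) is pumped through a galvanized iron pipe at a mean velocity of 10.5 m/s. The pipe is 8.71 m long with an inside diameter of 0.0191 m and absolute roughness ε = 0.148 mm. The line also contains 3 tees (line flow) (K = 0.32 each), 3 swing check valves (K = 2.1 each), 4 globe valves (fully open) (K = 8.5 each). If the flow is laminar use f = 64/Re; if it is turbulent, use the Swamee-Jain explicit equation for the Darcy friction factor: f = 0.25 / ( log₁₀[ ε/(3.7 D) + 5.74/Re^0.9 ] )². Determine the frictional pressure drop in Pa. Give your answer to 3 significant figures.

ΔP ≈ 3.02×10^6 Pa

Reynolds number Re = ρVD/μ = 919 · 10.5 · 0.0191 / 0.116 = 1589.
Re < 2300 → laminar flow, so f = 64/Re = 64/1589 = 0.04028 (the turbulent correlation is not needed).
Total minor-loss coefficient ΣK = 3·0.32 + 3·2.1 + 4·8.5 = 41.3.
ΔP = [f·L/D + ΣK]·(ρV²/2) = [0.04028·8.71/0.0191 + 41.3]·(919·10.5²/2) = [18.37 + 41.3]·5.066e+04 = 3.021e+06 Pa.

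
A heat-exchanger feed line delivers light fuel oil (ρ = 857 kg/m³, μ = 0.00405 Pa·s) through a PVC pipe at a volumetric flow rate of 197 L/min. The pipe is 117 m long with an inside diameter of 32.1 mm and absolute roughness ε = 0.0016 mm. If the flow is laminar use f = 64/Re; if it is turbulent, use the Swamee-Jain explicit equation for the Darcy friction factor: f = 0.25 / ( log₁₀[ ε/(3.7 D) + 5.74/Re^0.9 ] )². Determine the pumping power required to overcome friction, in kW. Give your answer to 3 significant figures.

Q = 197 L/min = 197/60000 = 0.003283 m³/s.
Cross-sectional area A = πD²/4 = π(0.0321)²/4 = 0.0008093 m²; mean velocity V = Q/A = 0.003283/0.0008093 = 4.057 m/s.
Reynolds number Re = ρVD/μ = 857 · 4.057 · 0.0321 / 0.00405 = 2.756e+04.
Re > 4000 → turbulent. Relative roughness ε/D = 1.6e-06/0.0321 = 4.98e-05. Swamee-Jain: f = 0.25/(log₁₀[4.98e-05/3.7 + 5.74/2.756e+04^0.9])² = 0.25/(log₁₀[1.35e-05 + 0.000579])² = 0.25/(-3.227)² = 0.024.
Darcy-Weisbach: ΔP = f(L/D)(ρV²/2) = 0.024·(117/0.0321)·(857·4.057²/2) = 0.024·3645·7053 = 6.17e+05 Pa.
Pumping power P = QΔP = 0.003283·6.17e+05 = 2026 W = 2.03 kW.

P ≈ 2.03 kW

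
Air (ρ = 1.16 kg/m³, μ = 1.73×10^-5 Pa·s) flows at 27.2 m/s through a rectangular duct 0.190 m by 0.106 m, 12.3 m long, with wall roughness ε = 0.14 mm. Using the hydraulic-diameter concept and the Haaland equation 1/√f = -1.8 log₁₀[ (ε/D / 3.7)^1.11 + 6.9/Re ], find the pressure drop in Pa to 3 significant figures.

ΔP ≈ 807 Pa

Hydraulic diameter D_h = 4A/P = 4·(0.19·0.106)/(2·(0.19+0.106)) = 0.08056/0.592 = 0.1361 m.
Re = ρVD_h/μ = 1.16·27.2·0.1361/1.73e-05 = 2.482e+05.
ε/D_h = 0.00014/0.1361 = 0.00103; Haaland gives 1/√f = -1.8 log₁₀[0.000113+2.78e-05] = 6.933, so f = 0.02081.
ΔP = f(L/D_h)(ρV²/2) = 0.02081·12.3/0.1361·429.1 = 807 Pa.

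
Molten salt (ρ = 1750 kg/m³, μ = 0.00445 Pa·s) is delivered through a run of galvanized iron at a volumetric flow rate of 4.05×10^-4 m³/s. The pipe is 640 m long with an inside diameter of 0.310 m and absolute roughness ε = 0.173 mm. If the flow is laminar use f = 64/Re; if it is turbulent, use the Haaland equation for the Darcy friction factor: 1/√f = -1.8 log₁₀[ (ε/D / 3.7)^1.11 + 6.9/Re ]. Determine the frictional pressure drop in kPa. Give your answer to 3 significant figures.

ΔP ≈ 0.00509 kPa

Cross-sectional area A = πD²/4 = π(0.31)²/4 = 0.07548 m²; mean velocity V = Q/A = 0.000405/0.07548 = 0.005366 m/s.
Reynolds number Re = ρVD/μ = 1750 · 0.005366 · 0.31 / 0.00445 = 654.2.
Re < 2300 → laminar flow, so f = 64/Re = 64/654.2 = 0.09784 (the turbulent correlation is not needed).
Darcy-Weisbach: ΔP = f(L/D)(ρV²/2) = 0.09784·(640/0.31)·(1750·0.005366²/2) = 0.09784·2065·0.02519 = 5.089 Pa.
ΔP = 5.089 Pa = 0.00509 kPa.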